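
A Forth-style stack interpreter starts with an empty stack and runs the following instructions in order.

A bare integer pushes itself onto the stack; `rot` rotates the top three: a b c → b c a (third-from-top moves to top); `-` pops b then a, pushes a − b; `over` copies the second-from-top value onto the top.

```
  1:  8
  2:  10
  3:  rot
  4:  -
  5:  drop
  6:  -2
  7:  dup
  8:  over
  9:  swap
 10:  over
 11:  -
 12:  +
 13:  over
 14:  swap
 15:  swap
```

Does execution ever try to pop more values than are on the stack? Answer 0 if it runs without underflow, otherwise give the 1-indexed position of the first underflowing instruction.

3

8  : 8
10 : 8 10
rot  — needs 3 operands, stack has 2 → underflow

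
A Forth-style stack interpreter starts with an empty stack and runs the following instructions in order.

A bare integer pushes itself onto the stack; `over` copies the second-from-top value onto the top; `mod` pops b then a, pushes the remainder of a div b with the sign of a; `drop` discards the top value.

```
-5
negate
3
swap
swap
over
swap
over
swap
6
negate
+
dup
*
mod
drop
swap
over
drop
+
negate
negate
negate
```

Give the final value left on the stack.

-10

-5      -5
negate  5
3       5 3
swap    3 5
swap    5 3
over    5 3 5
swap    5 5 3
over    5 5 3 5
swap    5 5 5 3
6       5 5 5 3 6
negate  5 5 5 3 -6
+       5 5 5 -3
dup     5 5 5 -3 -3
*       5 5 5 9
mod     5 5 5
drop    5 5
swap    5 5
over    5 5 5
drop    5 5
+       10
negate  -10
negate  10
negate  -10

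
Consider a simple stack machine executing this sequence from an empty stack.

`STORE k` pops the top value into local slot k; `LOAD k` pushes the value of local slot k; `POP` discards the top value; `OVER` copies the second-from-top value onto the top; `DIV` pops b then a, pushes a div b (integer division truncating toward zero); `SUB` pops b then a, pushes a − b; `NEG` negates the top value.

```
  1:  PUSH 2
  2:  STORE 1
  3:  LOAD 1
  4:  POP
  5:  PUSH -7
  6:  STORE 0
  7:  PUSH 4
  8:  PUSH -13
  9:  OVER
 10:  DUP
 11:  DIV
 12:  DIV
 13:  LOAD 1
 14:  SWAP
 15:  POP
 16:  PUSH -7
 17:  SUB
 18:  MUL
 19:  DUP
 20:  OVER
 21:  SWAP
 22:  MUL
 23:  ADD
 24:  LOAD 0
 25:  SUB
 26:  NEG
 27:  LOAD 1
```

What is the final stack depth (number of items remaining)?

PUSH 2    2
STORE 1   (empty)
LOAD 1    2
POP       (empty)
PUSH -7   -7
STORE 0   (empty)
PUSH 4    4
PUSH -13  4 -13
OVER      4 -13 4
DUP       4 -13 4 4
DIV       4 -13 1
DIV       4 -13
LOAD 1    4 -13 2
SWAP      4 2 -13
POP       4 2
PUSH -7   4 2 -7
SUB       4 9
MUL       36
DUP       36 36
OVER      36 36 36
SWAP      36 36 36
MUL       36 1296
ADD       1332
LOAD 0    1332 -7
SUB       1339
NEG       -1339
LOAD 1    -1339 2

2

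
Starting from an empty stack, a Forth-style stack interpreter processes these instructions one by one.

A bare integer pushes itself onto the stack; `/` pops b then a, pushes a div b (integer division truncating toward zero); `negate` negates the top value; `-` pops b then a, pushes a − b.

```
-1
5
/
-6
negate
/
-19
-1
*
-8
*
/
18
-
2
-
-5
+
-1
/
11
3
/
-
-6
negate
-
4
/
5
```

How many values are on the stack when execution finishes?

-1     → -1
5      → -1 5
/      → 0
-6     → 0 -6
negate → 0 6
/      → 0
-19    → 0 -19
-1     → 0 -19 -1
*      → 0 19
-8     → 0 19 -8
*      → 0 -152
/      → 0
18     → 0 18
-      → -18
2      → -18 2
-      → -20
-5     → -20 -5
+      → -25
-1     → -25 -1
/      → 25
11     → 25 11
3      → 25 11 3
/      → 25 3
-      → 22
-6     → 22 -6
negate → 22 6
-      → 16
4      → 16 4
/      → 4
5      → 4 5

2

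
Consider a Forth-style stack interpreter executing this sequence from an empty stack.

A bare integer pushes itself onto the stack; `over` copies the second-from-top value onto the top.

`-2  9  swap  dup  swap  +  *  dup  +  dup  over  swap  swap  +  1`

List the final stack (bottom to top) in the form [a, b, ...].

-2    [-2]
9     [-2, 9]
swap  [9, -2]
dup   [9, -2, -2]
swap  [9, -2, -2]
+     [9, -4]
*     [-36]
dup   [-36, -36]
+     [-72]
dup   [-72, -72]
over  [-72, -72, -72]
swap  [-72, -72, -72]
swap  [-72, -72, -72]
+     [-72, -144]
1     [-72, -144, 1]

[-72, -144, 1]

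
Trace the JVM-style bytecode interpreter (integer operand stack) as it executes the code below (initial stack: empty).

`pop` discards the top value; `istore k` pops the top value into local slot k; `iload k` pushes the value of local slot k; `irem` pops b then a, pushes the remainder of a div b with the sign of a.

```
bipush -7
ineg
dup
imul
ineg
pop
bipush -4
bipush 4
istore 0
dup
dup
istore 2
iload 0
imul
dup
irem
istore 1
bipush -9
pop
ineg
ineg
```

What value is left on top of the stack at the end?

bipush -7 -> [-7]
ineg      -> [7]
dup       -> [7, 7]
imul      -> [49]
ineg      -> [-49]
pop       -> []
bipush -4 -> [-4]
bipush 4  -> [-4, 4]
istore 0  -> [-4]
dup       -> [-4, -4]
dup       -> [-4, -4, -4]
istore 2  -> [-4, -4]
iload 0   -> [-4, -4, 4]
imul      -> [-4, -16]
dup       -> [-4, -16, -16]
irem      -> [-4, 0]
istore 1  -> [-4]
bipush -9 -> [-4, -9]
pop       -> [-4]
ineg      -> [4]
ineg      -> [-4]

-4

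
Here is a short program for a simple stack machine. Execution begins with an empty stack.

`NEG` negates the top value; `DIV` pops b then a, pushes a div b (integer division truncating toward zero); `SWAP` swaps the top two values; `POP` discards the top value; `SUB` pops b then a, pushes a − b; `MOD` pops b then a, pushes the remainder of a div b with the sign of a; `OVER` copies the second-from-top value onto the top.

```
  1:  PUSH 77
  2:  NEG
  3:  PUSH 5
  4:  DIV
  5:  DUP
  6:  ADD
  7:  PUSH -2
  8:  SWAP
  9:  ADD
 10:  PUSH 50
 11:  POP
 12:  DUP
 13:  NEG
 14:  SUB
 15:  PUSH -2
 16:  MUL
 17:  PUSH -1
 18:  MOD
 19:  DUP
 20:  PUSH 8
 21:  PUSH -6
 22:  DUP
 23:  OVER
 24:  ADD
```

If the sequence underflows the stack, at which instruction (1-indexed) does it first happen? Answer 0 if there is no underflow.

0

PUSH 77 : [77]
NEG     : [-77]
PUSH 5  : [-77, 5]
DIV     : [-15]
DUP     : [-15, -15]
ADD     : [-30]
PUSH -2 : [-30, -2]
SWAP    : [-2, -30]
ADD     : [-32]
PUSH 50 : [-32, 50]
POP     : [-32]
DUP     : [-32, -32]
NEG     : [-32, 32]
SUB     : [-64]
PUSH -2 : [-64, -2]
MUL     : [128]
PUSH -1 : [128, -1]
MOD     : [0]
DUP     : [0, 0]
PUSH 8  : [0, 0, 8]
PUSH -6 : [0, 0, 8, -6]
DUP     : [0, 0, 8, -6, -6]
OVER    : [0, 0, 8, -6, -6, -6]
ADD     : [0, 0, 8, -6, -12]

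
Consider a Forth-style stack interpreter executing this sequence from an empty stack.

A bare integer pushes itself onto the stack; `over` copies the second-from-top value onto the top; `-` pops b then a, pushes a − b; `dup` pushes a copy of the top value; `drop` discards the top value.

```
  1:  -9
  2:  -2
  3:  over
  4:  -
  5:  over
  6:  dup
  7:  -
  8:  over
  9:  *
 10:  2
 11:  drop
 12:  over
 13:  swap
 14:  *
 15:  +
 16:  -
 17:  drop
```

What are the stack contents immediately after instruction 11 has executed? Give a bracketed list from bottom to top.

-9   -> [-9]
-2   -> [-9, -2]
over -> [-9, -2, -9]
-    -> [-9, 7]
over -> [-9, 7, -9]
dup  -> [-9, 7, -9, -9]
-    -> [-9, 7, 0]
over -> [-9, 7, 0, 7]
*    -> [-9, 7, 0]
2    -> [-9, 7, 0, 2]
drop -> [-9, 7, 0]

[-9, 7, 0]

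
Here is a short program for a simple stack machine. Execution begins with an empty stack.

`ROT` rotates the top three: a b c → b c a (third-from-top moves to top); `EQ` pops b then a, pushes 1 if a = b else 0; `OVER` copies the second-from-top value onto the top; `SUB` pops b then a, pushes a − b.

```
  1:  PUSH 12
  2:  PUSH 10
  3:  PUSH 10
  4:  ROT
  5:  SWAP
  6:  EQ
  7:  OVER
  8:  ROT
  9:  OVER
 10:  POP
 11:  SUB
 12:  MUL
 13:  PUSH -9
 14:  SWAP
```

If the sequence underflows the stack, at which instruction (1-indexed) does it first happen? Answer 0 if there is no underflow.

PUSH 12 → 12
PUSH 10 → 12 10
PUSH 10 → 12 10 10
ROT     → 10 10 12
SWAP    → 10 12 10
EQ      → 10 0
OVER    → 10 0 10
ROT     → 0 10 10
OVER    → 0 10 10 10
POP     → 0 10 10
SUB     → 0 0
MUL     → 0
PUSH -9 → 0 -9
SWAP    → -9 0

0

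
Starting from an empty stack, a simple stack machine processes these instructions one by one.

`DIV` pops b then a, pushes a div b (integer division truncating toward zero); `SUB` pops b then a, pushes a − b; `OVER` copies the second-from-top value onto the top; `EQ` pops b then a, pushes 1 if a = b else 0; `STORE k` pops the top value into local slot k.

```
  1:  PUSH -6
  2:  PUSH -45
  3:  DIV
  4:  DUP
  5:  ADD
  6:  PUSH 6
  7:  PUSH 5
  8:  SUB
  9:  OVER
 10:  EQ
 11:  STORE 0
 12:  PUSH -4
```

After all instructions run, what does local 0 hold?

PUSH -6   [-6]
PUSH -45  [-6, -45]
DIV       [0]
DUP       [0, 0]
ADD       [0]
PUSH 6    [0, 6]
PUSH 5    [0, 6, 5]
SUB       [0, 1]
OVER      [0, 1, 0]
EQ        [0, 0]
STORE 0   [0]
PUSH -4   [0, -4]

0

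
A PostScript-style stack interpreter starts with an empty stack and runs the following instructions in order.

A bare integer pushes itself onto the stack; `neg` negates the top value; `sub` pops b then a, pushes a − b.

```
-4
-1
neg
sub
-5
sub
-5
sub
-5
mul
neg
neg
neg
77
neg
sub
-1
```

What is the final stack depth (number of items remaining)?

2

-4  -> [-4]
-1  -> [-4, -1]
neg -> [-4, 1]
sub -> [-5]
-5  -> [-5, -5]
sub -> [0]
-5  -> [0, -5]
sub -> [5]
-5  -> [5, -5]
mul -> [-25]
neg -> [25]
neg -> [-25]
neg -> [25]
77  -> [25, 77]
neg -> [25, -77]
sub -> [102]
-1  -> [102, -1]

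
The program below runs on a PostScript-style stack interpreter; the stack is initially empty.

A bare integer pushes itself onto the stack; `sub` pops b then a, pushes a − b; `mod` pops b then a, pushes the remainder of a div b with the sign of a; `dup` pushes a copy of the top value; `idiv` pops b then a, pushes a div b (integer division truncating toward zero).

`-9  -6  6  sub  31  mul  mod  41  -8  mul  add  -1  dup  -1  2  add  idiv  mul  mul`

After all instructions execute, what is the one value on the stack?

-337

-9    -9
-6    -9 -6
6     -9 -6 6
sub   -9 -12
31    -9 -12 31
mul   -9 -372
mod   -9
41    -9 41
-8    -9 41 -8
mul   -9 -328
add   -337
-1    -337 -1
dup   -337 -1 -1
-1    -337 -1 -1 -1
2     -337 -1 -1 -1 2
add   -337 -1 -1 1
idiv  -337 -1 -1
mul   -337 1
mul   -337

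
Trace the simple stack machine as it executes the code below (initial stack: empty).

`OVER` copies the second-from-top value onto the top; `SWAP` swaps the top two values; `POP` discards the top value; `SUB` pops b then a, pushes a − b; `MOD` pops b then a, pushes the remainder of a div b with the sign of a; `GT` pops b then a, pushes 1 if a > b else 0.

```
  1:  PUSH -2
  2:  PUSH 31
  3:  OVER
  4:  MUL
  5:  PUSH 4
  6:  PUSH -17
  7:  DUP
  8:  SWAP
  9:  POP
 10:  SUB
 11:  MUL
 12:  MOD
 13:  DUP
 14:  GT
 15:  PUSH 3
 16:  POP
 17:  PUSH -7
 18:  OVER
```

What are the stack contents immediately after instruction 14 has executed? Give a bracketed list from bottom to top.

[0]

PUSH -2   -2
PUSH 31   -2 31
OVER      -2 31 -2
MUL       -2 -62
PUSH 4    -2 -62 4
PUSH -17  -2 -62 4 -17
DUP       -2 -62 4 -17 -17
SWAP      -2 -62 4 -17 -17
POP       -2 -62 4 -17
SUB       -2 -62 21
MUL       -2 -1302
MOD       -2
DUP       -2 -2
GT        0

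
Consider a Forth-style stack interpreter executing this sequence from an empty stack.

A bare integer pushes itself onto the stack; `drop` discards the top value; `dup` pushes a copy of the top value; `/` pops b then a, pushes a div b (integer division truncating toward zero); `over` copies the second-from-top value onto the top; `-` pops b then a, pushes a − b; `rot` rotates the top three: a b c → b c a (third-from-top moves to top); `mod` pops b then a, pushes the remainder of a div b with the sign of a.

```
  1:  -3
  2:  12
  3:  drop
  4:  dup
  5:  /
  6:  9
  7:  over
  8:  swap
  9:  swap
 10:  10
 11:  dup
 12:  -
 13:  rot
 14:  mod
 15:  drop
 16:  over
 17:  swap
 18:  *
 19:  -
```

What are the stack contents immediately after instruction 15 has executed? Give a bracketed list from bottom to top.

-3    -3
12    -3 12
drop  -3
dup   -3 -3
/     1
9     1 9
over  1 9 1
swap  1 1 9
swap  1 9 1
10    1 9 1 10
dup   1 9 1 10 10
-     1 9 1 0
rot   1 1 0 9
mod   1 1 0
drop  1 1

[1, 1]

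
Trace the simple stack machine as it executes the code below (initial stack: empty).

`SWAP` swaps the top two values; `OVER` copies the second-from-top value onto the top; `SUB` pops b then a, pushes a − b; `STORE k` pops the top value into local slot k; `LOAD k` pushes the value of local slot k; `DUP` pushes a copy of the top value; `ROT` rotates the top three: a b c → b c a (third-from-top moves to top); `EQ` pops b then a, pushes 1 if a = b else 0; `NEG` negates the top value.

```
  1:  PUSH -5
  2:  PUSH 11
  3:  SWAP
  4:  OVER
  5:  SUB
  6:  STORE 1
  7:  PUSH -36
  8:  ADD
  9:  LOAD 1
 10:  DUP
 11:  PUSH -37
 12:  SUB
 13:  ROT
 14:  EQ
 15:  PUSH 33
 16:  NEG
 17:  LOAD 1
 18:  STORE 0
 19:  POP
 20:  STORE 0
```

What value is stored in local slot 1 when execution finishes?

-16

PUSH -5   [-5]
PUSH 11   [-5, 11]
SWAP      [11, -5]
OVER      [11, -5, 11]
SUB       [11, -16]
STORE 1   [11]
PUSH -36  [11, -36]
ADD       [-25]
LOAD 1    [-25, -16]
DUP       [-25, -16, -16]
PUSH -37  [-25, -16, -16, -37]
SUB       [-25, -16, 21]
ROT       [-16, 21, -25]
EQ        [-16, 0]
PUSH 33   [-16, 0, 33]
NEG       [-16, 0, -33]
LOAD 1    [-16, 0, -33, -16]
STORE 0   [-16, 0, -33]
POP       [-16, 0]
STORE 0   [-16]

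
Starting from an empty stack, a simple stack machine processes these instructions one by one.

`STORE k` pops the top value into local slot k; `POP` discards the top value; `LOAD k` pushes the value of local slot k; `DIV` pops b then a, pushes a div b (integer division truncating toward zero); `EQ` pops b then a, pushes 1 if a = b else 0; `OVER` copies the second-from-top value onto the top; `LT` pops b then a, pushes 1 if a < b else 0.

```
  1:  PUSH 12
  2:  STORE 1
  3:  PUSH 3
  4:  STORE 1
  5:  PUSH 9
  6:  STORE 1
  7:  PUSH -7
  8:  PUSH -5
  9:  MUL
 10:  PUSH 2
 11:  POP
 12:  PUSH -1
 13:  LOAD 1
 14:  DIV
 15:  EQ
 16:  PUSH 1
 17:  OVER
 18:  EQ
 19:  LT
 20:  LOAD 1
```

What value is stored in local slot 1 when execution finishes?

9

PUSH 12 -> [12]
STORE 1 -> []
PUSH 3  -> [3]
STORE 1 -> []
PUSH 9  -> [9]
STORE 1 -> []
PUSH -7 -> [-7]
PUSH -5 -> [-7, -5]
MUL     -> [35]
PUSH 2  -> [35, 2]
POP     -> [35]
PUSH -1 -> [35, -1]
LOAD 1  -> [35, -1, 9]
DIV     -> [35, 0]
EQ      -> [0]
PUSH 1  -> [0, 1]
OVER    -> [0, 1, 0]
EQ      -> [0, 0]
LT      -> [0]
LOAD 1  -> [0, 9]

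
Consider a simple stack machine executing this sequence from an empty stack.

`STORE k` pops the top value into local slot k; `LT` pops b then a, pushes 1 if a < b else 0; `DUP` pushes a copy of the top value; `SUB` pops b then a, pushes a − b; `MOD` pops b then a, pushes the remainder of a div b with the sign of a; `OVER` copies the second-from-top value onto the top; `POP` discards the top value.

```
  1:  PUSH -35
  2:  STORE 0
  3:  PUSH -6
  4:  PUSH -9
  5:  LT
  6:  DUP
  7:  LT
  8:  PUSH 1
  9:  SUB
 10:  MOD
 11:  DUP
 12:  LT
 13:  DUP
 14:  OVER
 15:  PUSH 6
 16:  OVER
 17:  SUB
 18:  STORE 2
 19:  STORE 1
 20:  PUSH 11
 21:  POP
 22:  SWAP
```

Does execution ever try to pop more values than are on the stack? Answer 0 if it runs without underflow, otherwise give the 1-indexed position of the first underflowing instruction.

PUSH -35  -35
STORE 0   (empty)
PUSH -6   -6
PUSH -9   -6 -9
LT        0
DUP       0 0
LT        0
PUSH 1    0 1
SUB       -1
MOD  — needs 2 operands, stack has 1 → underflow

10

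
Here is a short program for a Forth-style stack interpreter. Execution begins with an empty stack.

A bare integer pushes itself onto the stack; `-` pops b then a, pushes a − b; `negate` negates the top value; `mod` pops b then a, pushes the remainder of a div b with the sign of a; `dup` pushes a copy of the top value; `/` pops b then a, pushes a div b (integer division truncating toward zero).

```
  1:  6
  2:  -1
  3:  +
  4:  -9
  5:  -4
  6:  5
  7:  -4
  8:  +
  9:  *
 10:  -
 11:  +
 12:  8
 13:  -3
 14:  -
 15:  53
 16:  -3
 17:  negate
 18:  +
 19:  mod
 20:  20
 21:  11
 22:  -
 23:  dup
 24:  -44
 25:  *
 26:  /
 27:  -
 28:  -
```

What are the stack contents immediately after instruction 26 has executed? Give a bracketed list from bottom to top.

[0, 11, 0]

6      : 6
-1     : 6 -1
+      : 5
-9     : 5 -9
-4     : 5 -9 -4
5      : 5 -9 -4 5
-4     : 5 -9 -4 5 -4
+      : 5 -9 -4 1
*      : 5 -9 -4
-      : 5 -5
+      : 0
8      : 0 8
-3     : 0 8 -3
-      : 0 11
53     : 0 11 53
-3     : 0 11 53 -3
negate : 0 11 53 3
+      : 0 11 56
mod    : 0 11
20     : 0 11 20
11     : 0 11 20 11
-      : 0 11 9
dup    : 0 11 9 9
-44    : 0 11 9 9 -44
*      : 0 11 9 -396
/      : 0 11 0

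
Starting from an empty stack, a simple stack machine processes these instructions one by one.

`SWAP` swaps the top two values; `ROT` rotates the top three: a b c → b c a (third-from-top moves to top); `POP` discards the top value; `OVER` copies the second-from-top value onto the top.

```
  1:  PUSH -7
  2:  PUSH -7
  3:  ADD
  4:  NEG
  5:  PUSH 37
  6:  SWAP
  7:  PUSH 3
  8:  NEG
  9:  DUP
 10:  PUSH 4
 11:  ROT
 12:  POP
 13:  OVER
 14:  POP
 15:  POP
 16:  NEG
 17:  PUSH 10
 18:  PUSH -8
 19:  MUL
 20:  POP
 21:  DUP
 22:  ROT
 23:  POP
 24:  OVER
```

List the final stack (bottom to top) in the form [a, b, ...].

[37, 3, 3, 3]

PUSH -7 → [-7]
PUSH -7 → [-7, -7]
ADD     → [-14]
NEG     → [14]
PUSH 37 → [14, 37]
SWAP    → [37, 14]
PUSH 3  → [37, 14, 3]
NEG     → [37, 14, -3]
DUP     → [37, 14, -3, -3]
PUSH 4  → [37, 14, -3, -3, 4]
ROT     → [37, 14, -3, 4, -3]
POP     → [37, 14, -3, 4]
OVER    → [37, 14, -3, 4, -3]
POP     → [37, 14, -3, 4]
POP     → [37, 14, -3]
NEG     → [37, 14, 3]
PUSH 10 → [37, 14, 3, 10]
PUSH -8 → [37, 14, 3, 10, -8]
MUL     → [37, 14, 3, -80]
POP     → [37, 14, 3]
DUP     → [37, 14, 3, 3]
ROT     → [37, 3, 3, 14]
POP     → [37, 3, 3]
OVER    → [37, 3, 3, 3]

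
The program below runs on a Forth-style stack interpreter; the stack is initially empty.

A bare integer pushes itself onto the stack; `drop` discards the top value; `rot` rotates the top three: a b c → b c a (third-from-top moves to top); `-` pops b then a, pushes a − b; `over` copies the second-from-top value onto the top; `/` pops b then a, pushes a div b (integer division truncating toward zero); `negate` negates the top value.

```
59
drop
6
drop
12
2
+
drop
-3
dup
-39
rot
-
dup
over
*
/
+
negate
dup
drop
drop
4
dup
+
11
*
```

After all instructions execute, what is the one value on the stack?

88

59     → 59
drop   → (empty)
6      → 6
drop   → (empty)
12     → 12
2      → 12 2
+      → 14
drop   → (empty)
-3     → -3
dup    → -3 -3
-39    → -3 -3 -39
rot    → -3 -39 -3
-      → -3 -36
dup    → -3 -36 -36
over   → -3 -36 -36 -36
*      → -3 -36 1296
/      → -3 0
+      → -3
negate → 3
dup    → 3 3
drop   → 3
drop   → (empty)
4      → 4
dup    → 4 4
+      → 8
11     → 8 11
*      → 88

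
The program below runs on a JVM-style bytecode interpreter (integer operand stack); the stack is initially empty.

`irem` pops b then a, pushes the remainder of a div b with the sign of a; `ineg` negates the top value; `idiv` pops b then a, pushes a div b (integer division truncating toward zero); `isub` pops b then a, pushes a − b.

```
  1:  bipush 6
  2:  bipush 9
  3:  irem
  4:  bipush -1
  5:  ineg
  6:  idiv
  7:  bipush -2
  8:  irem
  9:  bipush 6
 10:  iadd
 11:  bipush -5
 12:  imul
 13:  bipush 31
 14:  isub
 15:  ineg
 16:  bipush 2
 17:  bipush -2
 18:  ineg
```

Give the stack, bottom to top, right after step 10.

bipush 6  : [6]
bipush 9  : [6, 9]
irem      : [6]
bipush -1 : [6, -1]
ineg      : [6, 1]
idiv      : [6]
bipush -2 : [6, -2]
irem      : [0]
bipush 6  : [0, 6]
iadd      : [6]

[6]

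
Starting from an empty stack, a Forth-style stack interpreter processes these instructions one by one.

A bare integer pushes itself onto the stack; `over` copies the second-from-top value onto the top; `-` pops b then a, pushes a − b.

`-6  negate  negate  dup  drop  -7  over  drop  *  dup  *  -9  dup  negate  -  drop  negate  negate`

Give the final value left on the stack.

1764

-6     -> -6
negate -> 6
negate -> -6
dup    -> -6 -6
drop   -> -6
-7     -> -6 -7
over   -> -6 -7 -6
drop   -> -6 -7
*      -> 42
dup    -> 42 42
*      -> 1764
-9     -> 1764 -9
dup    -> 1764 -9 -9
negate -> 1764 -9 9
-      -> 1764 -18
drop   -> 1764
negate -> -1764
negate -> 1764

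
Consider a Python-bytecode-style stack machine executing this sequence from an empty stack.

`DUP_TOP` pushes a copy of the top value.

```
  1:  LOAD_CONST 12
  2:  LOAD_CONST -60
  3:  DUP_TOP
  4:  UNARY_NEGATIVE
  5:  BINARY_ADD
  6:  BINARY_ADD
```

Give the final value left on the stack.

LOAD_CONST 12  -> [12]
LOAD_CONST -60 -> [12, -60]
DUP_TOP        -> [12, -60, -60]
UNARY_NEGATIVE -> [12, -60, 60]
BINARY_ADD     -> [12, 0]
BINARY_ADD     -> [12]

12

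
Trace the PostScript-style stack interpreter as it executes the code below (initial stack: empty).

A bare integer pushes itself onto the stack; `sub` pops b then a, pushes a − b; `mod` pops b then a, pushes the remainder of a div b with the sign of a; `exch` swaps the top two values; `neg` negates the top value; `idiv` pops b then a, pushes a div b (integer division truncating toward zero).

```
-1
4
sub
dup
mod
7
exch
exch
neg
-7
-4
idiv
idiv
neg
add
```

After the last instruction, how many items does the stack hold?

-1   : -1
4    : -1 4
sub  : -5
dup  : -5 -5
mod  : 0
7    : 0 7
exch : 7 0
exch : 0 7
neg  : 0 -7
-7   : 0 -7 -7
-4   : 0 -7 -7 -4
idiv : 0 -7 1
idiv : 0 -7
neg  : 0 7
add  : 7

1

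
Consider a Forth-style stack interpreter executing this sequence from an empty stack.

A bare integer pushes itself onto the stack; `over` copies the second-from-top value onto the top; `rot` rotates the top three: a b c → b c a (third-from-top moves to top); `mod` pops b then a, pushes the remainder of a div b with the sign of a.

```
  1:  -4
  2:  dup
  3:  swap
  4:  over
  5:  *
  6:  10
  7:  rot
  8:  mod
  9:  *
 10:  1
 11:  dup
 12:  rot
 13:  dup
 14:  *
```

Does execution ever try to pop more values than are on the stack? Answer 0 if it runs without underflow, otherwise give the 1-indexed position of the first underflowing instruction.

-4   -> [-4]
dup  -> [-4, -4]
swap -> [-4, -4]
over -> [-4, -4, -4]
*    -> [-4, 16]
10   -> [-4, 16, 10]
rot  -> [16, 10, -4]
mod  -> [16, 2]
*    -> [32]
1    -> [32, 1]
dup  -> [32, 1, 1]
rot  -> [1, 1, 32]
dup  -> [1, 1, 32, 32]
*    -> [1, 1, 1024]

0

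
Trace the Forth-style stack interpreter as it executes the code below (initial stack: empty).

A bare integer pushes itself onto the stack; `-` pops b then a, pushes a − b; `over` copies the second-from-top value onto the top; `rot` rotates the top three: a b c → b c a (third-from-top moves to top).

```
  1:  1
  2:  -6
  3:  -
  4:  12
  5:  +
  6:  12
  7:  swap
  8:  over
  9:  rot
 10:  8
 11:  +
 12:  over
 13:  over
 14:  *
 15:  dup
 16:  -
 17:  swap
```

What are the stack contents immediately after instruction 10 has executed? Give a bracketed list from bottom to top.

1    -> 1
-6   -> 1 -6
-    -> 7
12   -> 7 12
+    -> 19
12   -> 19 12
swap -> 12 19
over -> 12 19 12
rot  -> 19 12 12
8    -> 19 12 12 8

[19, 12, 12, 8]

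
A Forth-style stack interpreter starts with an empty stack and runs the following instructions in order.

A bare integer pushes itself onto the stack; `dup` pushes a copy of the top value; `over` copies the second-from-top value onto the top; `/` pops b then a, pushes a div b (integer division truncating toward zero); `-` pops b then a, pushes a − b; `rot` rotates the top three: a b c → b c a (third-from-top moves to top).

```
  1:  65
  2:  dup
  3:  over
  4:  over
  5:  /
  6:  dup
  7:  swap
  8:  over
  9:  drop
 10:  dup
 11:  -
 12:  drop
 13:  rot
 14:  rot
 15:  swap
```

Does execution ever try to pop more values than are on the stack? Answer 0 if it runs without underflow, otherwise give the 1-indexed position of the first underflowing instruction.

65   : 65
dup  : 65 65
over : 65 65 65
over : 65 65 65 65
/    : 65 65 1
dup  : 65 65 1 1
swap : 65 65 1 1
over : 65 65 1 1 1
drop : 65 65 1 1
dup  : 65 65 1 1 1
-    : 65 65 1 0
drop : 65 65 1
rot  : 65 1 65
rot  : 1 65 65
swap : 1 65 65

0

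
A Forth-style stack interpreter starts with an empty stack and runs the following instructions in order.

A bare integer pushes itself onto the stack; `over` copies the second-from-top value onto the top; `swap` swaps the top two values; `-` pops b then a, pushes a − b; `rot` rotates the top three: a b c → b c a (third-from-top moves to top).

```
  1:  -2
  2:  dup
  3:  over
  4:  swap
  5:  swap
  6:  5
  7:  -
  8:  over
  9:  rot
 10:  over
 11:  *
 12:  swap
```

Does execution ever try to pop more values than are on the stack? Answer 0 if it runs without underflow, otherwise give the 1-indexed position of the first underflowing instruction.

-2   → -2
dup  → -2 -2
over → -2 -2 -2
swap → -2 -2 -2
swap → -2 -2 -2
5    → -2 -2 -2 5
-    → -2 -2 -7
over → -2 -2 -7 -2
rot  → -2 -7 -2 -2
over → -2 -7 -2 -2 -2
*    → -2 -7 -2 4
swap → -2 -7 4 -2

0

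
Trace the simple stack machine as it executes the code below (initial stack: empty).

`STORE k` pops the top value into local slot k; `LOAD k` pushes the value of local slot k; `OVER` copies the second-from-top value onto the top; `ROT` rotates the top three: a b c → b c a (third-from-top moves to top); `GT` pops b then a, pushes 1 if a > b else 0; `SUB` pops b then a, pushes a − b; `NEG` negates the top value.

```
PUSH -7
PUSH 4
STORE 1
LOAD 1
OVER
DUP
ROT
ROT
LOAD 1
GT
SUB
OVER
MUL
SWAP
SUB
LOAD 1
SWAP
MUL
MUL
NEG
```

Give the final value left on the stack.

PUSH -7  -7
PUSH 4   -7 4
STORE 1  -7
LOAD 1   -7 4
OVER     -7 4 -7
DUP      -7 4 -7 -7
ROT      -7 -7 -7 4
ROT      -7 -7 4 -7
LOAD 1   -7 -7 4 -7 4
GT       -7 -7 4 0
SUB      -7 -7 4
OVER     -7 -7 4 -7
MUL      -7 -7 -28
SWAP     -7 -28 -7
SUB      -7 -21
LOAD 1   -7 -21 4
SWAP     -7 4 -21
MUL      -7 -84
MUL      588
NEG      -588

-588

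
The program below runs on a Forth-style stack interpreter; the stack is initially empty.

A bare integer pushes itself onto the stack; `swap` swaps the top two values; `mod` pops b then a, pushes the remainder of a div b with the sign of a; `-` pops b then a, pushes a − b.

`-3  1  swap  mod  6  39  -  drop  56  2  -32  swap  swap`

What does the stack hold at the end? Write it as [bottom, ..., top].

[1, 56, 2, -32]

-3   -> -3
1    -> -3 1
swap -> 1 -3
mod  -> 1
6    -> 1 6
39   -> 1 6 39
-    -> 1 -33
drop -> 1
56   -> 1 56
2    -> 1 56 2
-32  -> 1 56 2 -32
swap -> 1 56 -32 2
swap -> 1 56 2 -32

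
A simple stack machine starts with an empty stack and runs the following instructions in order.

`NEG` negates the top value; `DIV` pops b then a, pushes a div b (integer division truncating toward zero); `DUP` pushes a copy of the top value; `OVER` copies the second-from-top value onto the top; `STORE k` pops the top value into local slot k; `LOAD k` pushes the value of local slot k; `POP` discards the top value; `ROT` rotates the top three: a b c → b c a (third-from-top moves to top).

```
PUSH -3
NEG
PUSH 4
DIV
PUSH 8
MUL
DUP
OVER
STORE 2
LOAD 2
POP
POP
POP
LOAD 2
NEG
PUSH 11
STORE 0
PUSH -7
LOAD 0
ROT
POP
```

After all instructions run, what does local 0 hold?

11

PUSH -3 : -3
NEG     : 3
PUSH 4  : 3 4
DIV     : 0
PUSH 8  : 0 8
MUL     : 0
DUP     : 0 0
OVER    : 0 0 0
STORE 2 : 0 0
LOAD 2  : 0 0 0
POP     : 0 0
POP     : 0
POP     : (empty)
LOAD 2  : 0
NEG     : 0
PUSH 11 : 0 11
STORE 0 : 0
PUSH -7 : 0 -7
LOAD 0  : 0 -7 11
ROT     : -7 11 0
POP     : -7 11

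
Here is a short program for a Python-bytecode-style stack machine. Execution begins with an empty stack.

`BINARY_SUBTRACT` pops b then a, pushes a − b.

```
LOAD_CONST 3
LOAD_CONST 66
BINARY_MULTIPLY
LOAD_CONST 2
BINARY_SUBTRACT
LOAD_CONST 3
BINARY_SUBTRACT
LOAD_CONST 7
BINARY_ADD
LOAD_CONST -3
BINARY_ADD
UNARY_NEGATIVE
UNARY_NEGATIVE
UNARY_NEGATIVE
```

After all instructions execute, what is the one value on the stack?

LOAD_CONST 3    → 3
LOAD_CONST 66   → 3 66
BINARY_MULTIPLY → 198
LOAD_CONST 2    → 198 2
BINARY_SUBTRACT → 196
LOAD_CONST 3    → 196 3
BINARY_SUBTRACT → 193
LOAD_CONST 7    → 193 7
BINARY_ADD      → 200
LOAD_CONST -3   → 200 -3
BINARY_ADD      → 197
UNARY_NEGATIVE  → -197
UNARY_NEGATIVE  → 197
UNARY_NEGATIVE  → -197

-197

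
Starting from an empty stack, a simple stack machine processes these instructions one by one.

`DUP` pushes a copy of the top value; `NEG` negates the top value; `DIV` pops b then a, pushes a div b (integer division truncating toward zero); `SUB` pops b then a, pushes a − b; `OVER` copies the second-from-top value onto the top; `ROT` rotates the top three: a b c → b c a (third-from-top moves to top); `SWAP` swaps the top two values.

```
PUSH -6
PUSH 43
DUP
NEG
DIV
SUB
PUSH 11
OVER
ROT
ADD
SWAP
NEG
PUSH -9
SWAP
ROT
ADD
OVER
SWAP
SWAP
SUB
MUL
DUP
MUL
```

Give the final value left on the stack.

PUSH -6 → [-6]
PUSH 43 → [-6, 43]
DUP     → [-6, 43, 43]
NEG     → [-6, 43, -43]
DIV     → [-6, -1]
SUB     → [-5]
PUSH 11 → [-5, 11]
OVER    → [-5, 11, -5]
ROT     → [11, -5, -5]
ADD     → [11, -10]
SWAP    → [-10, 11]
NEG     → [-10, -11]
PUSH -9 → [-10, -11, -9]
SWAP    → [-10, -9, -11]
ROT     → [-9, -11, -10]
ADD     → [-9, -21]
OVER    → [-9, -21, -9]
SWAP    → [-9, -9, -21]
SWAP    → [-9, -21, -9]
SUB     → [-9, -12]
MUL     → [108]
DUP     → [108, 108]
MUL     → [11664]

11664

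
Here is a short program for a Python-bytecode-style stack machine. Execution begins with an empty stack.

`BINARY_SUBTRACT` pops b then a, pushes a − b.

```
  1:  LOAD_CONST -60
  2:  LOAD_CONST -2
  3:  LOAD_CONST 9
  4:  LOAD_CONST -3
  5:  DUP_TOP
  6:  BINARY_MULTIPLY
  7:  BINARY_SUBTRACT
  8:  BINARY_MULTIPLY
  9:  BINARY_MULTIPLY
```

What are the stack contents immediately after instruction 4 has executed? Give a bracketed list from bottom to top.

LOAD_CONST -60 : -60
LOAD_CONST -2  : -60 -2
LOAD_CONST 9   : -60 -2 9
LOAD_CONST -3  : -60 -2 9 -3

[-60, -2, 9, -3]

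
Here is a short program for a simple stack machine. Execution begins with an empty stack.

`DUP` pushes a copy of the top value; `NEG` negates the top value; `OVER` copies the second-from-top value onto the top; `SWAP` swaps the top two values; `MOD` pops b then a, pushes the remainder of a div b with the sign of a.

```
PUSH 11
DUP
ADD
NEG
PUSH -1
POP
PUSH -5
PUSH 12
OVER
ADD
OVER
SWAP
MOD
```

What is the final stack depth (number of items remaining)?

PUSH 11  11
DUP      11 11
ADD      22
NEG      -22
PUSH -1  -22 -1
POP      -22
PUSH -5  -22 -5
PUSH 12  -22 -5 12
OVER     -22 -5 12 -5
ADD      -22 -5 7
OVER     -22 -5 7 -5
SWAP     -22 -5 -5 7
MOD      -22 -5 -5

3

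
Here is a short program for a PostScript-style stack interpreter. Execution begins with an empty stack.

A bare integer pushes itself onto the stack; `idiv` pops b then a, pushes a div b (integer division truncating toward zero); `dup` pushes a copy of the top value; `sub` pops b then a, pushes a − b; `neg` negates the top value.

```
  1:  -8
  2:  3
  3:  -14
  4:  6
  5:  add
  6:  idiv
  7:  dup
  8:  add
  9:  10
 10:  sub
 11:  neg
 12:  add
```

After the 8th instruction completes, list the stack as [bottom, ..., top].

[-8, 0]

-8   → [-8]
3    → [-8, 3]
-14  → [-8, 3, -14]
6    → [-8, 3, -14, 6]
add  → [-8, 3, -8]
idiv → [-8, 0]
dup  → [-8, 0, 0]
add  → [-8, 0]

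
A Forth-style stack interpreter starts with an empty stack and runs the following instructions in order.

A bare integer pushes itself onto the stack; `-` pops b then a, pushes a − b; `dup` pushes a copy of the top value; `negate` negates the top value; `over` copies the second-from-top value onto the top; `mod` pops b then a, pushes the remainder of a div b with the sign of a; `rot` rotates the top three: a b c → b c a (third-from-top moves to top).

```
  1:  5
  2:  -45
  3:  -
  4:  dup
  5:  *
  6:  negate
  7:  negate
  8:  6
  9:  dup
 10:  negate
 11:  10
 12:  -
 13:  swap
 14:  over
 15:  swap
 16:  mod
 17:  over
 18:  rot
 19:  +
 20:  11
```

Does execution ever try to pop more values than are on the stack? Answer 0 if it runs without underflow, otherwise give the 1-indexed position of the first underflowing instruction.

5      : [5]
-45    : [5, -45]
-      : [50]
dup    : [50, 50]
*      : [2500]
negate : [-2500]
negate : [2500]
6      : [2500, 6]
dup    : [2500, 6, 6]
negate : [2500, 6, -6]
10     : [2500, 6, -6, 10]
-      : [2500, 6, -16]
swap   : [2500, -16, 6]
over   : [2500, -16, 6, -16]
swap   : [2500, -16, -16, 6]
mod    : [2500, -16, -4]
over   : [2500, -16, -4, -16]
rot    : [2500, -4, -16, -16]
+      : [2500, -4, -32]
11     : [2500, -4, -32, 11]

0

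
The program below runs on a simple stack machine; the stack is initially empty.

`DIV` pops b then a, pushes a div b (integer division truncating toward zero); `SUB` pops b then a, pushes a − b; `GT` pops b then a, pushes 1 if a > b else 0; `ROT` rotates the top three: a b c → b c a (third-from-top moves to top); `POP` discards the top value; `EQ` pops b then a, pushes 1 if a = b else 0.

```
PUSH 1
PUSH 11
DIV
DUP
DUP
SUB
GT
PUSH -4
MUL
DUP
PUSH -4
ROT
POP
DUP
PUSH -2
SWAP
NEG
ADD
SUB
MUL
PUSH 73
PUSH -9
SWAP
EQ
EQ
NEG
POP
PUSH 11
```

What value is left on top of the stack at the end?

11

PUSH 1  → [1]
PUSH 11 → [1, 11]
DIV     → [0]
DUP     → [0, 0]
DUP     → [0, 0, 0]
SUB     → [0, 0]
GT      → [0]
PUSH -4 → [0, -4]
MUL     → [0]
DUP     → [0, 0]
PUSH -4 → [0, 0, -4]
ROT     → [0, -4, 0]
POP     → [0, -4]
DUP     → [0, -4, -4]
PUSH -2 → [0, -4, -4, -2]
SWAP    → [0, -4, -2, -4]
NEG     → [0, -4, -2, 4]
ADD     → [0, -4, 2]
SUB     → [0, -6]
MUL     → [0]
PUSH 73 → [0, 73]
PUSH -9 → [0, 73, -9]
SWAP    → [0, -9, 73]
EQ      → [0, 0]
EQ      → [1]
NEG     → [-1]
POP     → []
PUSH 11 → [11]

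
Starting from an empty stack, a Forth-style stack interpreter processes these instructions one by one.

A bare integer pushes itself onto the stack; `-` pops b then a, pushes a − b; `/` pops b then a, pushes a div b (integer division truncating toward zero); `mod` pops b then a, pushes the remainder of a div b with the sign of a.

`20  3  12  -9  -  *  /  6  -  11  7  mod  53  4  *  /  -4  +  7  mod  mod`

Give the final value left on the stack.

20  -> 20
3   -> 20 3
12  -> 20 3 12
-9  -> 20 3 12 -9
-   -> 20 3 21
*   -> 20 63
/   -> 0
6   -> 0 6
-   -> -6
11  -> -6 11
7   -> -6 11 7
mod -> -6 4
53  -> -6 4 53
4   -> -6 4 53 4
*   -> -6 4 212
/   -> -6 0
-4  -> -6 0 -4
+   -> -6 -4
7   -> -6 -4 7
mod -> -6 -4
mod -> -2

-2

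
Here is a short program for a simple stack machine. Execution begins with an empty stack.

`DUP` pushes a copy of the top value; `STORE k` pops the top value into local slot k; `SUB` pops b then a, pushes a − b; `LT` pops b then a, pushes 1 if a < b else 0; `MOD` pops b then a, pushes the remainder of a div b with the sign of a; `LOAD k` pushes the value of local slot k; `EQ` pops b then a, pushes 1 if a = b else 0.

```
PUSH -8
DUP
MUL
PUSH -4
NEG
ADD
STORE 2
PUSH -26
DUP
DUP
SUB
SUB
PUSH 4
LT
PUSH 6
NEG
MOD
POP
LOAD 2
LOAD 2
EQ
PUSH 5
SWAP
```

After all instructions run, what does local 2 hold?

PUSH -8  : [-8]
DUP      : [-8, -8]
MUL      : [64]
PUSH -4  : [64, -4]
NEG      : [64, 4]
ADD      : [68]
STORE 2  : []
PUSH -26 : [-26]
DUP      : [-26, -26]
DUP      : [-26, -26, -26]
SUB      : [-26, 0]
SUB      : [-26]
PUSH 4   : [-26, 4]
LT       : [1]
PUSH 6   : [1, 6]
NEG      : [1, -6]
MOD      : [1]
POP      : []
LOAD 2   : [68]
LOAD 2   : [68, 68]
EQ       : [1]
PUSH 5   : [1, 5]
SWAP     : [5, 1]

68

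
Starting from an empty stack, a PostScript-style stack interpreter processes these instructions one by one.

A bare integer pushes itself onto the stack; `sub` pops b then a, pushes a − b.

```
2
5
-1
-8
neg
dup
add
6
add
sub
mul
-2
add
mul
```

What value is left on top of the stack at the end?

-234

2   : 2
5   : 2 5
-1  : 2 5 -1
-8  : 2 5 -1 -8
neg : 2 5 -1 8
dup : 2 5 -1 8 8
add : 2 5 -1 16
6   : 2 5 -1 16 6
add : 2 5 -1 22
sub : 2 5 -23
mul : 2 -115
-2  : 2 -115 -2
add : 2 -117
mul : -234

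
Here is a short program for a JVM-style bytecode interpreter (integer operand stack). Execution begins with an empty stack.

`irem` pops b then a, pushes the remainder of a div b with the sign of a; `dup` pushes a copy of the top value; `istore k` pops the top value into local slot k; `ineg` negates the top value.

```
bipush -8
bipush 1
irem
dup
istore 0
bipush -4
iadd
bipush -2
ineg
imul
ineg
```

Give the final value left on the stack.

bipush -8 -> [-8]
bipush 1  -> [-8, 1]
irem      -> [0]
dup       -> [0, 0]
istore 0  -> [0]
bipush -4 -> [0, -4]
iadd      -> [-4]
bipush -2 -> [-4, -2]
ineg      -> [-4, 2]
imul      -> [-8]
ineg      -> [8]

8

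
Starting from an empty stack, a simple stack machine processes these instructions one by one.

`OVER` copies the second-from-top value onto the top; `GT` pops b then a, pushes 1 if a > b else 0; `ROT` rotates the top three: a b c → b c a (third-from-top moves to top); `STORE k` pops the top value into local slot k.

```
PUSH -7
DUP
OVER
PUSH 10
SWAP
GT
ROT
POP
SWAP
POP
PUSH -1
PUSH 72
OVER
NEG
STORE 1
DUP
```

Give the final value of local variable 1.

PUSH -7 → [-7]
DUP     → [-7, -7]
OVER    → [-7, -7, -7]
PUSH 10 → [-7, -7, -7, 10]
SWAP    → [-7, -7, 10, -7]
GT      → [-7, -7, 1]
ROT     → [-7, 1, -7]
POP     → [-7, 1]
SWAP    → [1, -7]
POP     → [1]
PUSH -1 → [1, -1]
PUSH 72 → [1, -1, 72]
OVER    → [1, -1, 72, -1]
NEG     → [1, -1, 72, 1]
STORE 1 → [1, -1, 72]
DUP     → [1, -1, 72, 72]

1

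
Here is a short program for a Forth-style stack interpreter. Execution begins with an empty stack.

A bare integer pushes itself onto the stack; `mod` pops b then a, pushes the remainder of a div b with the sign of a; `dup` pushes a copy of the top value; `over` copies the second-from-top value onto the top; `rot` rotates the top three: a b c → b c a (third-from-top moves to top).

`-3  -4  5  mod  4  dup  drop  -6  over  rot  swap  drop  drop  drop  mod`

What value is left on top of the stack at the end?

-3   → -3
-4   → -3 -4
5    → -3 -4 5
mod  → -3 -4
4    → -3 -4 4
dup  → -3 -4 4 4
drop → -3 -4 4
-6   → -3 -4 4 -6
over → -3 -4 4 -6 4
rot  → -3 -4 -6 4 4
swap → -3 -4 -6 4 4
drop → -3 -4 -6 4
drop → -3 -4 -6
drop → -3 -4
mod  → -3

-3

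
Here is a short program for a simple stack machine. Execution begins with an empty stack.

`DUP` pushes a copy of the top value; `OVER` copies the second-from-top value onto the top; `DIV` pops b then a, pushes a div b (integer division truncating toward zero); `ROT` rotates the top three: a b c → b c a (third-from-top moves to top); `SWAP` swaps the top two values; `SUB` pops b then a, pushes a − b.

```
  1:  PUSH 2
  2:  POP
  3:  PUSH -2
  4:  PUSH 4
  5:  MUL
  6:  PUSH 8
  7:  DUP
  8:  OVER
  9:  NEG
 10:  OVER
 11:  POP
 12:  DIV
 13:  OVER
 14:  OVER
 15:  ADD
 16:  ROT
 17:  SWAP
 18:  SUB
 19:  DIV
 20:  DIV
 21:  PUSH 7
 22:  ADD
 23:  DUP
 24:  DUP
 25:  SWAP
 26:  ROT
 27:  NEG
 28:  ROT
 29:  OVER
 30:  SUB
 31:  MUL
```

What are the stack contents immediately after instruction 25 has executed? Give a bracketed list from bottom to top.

PUSH 2  : 2
POP     : (empty)
PUSH -2 : -2
PUSH 4  : -2 4
MUL     : -8
PUSH 8  : -8 8
DUP     : -8 8 8
OVER    : -8 8 8 8
NEG     : -8 8 8 -8
OVER    : -8 8 8 -8 8
POP     : -8 8 8 -8
DIV     : -8 8 -1
OVER    : -8 8 -1 8
OVER    : -8 8 -1 8 -1
ADD     : -8 8 -1 7
ROT     : -8 -1 7 8
SWAP    : -8 -1 8 7
SUB     : -8 -1 1
DIV     : -8 -1
DIV     : 8
PUSH 7  : 8 7
ADD     : 15
DUP     : 15 15
DUP     : 15 15 15
SWAP    : 15 15 15

[15, 15, 15]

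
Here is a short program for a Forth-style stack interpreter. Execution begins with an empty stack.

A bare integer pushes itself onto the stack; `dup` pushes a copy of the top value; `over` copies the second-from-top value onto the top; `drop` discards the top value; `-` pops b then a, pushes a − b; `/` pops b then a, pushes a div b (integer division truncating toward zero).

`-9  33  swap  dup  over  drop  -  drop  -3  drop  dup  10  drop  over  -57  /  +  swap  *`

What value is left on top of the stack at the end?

-9   -> [-9]
33   -> [-9, 33]
swap -> [33, -9]
dup  -> [33, -9, -9]
over -> [33, -9, -9, -9]
drop -> [33, -9, -9]
-    -> [33, 0]
drop -> [33]
-3   -> [33, -3]
drop -> [33]
dup  -> [33, 33]
10   -> [33, 33, 10]
drop -> [33, 33]
over -> [33, 33, 33]
-57  -> [33, 33, 33, -57]
/    -> [33, 33, 0]
+    -> [33, 33]
swap -> [33, 33]
*    -> [1089]

1089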